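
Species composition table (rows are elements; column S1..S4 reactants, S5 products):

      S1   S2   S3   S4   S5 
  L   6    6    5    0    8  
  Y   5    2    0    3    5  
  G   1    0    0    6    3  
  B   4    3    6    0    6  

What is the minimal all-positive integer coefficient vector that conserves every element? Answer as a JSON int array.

L: 3·6+2·6+2·5+2·0 = 40 | 5·8 = 40
Y: 3·5+2·2+2·0+2·3 = 25 | 5·5 = 25
G: 3·1+2·0+2·0+2·6 = 15 | 5·3 = 15
B: 3·4+2·3+2·6+2·0 = 30 | 5·6 = 30
gcd(3,2,2,2,5) = 1

Coefficients: [3, 2, 2, 2, 5]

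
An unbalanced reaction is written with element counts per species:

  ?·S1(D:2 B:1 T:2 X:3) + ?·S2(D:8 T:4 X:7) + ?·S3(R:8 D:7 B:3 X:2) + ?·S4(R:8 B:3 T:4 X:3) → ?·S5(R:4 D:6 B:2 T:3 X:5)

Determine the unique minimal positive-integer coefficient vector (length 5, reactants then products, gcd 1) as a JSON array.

Coefficients: [3, 2, 2, 1, 6]

R: 3·0+2·0+2·8+1·8 = 24 | 6·4 = 24
D: 3·2+2·8+2·7+1·0 = 36 | 6·6 = 36
B: 3·1+2·0+2·3+1·3 = 12 | 6·2 = 12
T: 3·2+2·4+2·0+1·4 = 18 | 6·3 = 18
X: 3·3+2·7+2·2+1·3 = 30 | 6·5 = 30
gcd(3,2,2,1,6) = 1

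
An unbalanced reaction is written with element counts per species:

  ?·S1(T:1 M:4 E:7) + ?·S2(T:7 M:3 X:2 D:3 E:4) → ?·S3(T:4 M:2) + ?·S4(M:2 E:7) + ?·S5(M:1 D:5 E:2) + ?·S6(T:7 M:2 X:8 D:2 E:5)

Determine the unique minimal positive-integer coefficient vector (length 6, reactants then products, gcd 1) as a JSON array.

T: 3·1+4·7 = 31 | 6·4+4·0+2·0+1·7 = 31
M: 3·4+4·3 = 24 | 6·2+4·2+2·1+1·2 = 24
X: 3·0+4·2 = 8 | 6·0+4·0+2·0+1·8 = 8
D: 3·0+4·3 = 12 | 6·0+4·0+2·5+1·2 = 12
E: 3·7+4·4 = 37 | 6·0+4·7+2·2+1·5 = 37
gcd(3,4,6,4,2,1) = 1

Coefficients: [3, 4, 6, 4, 2, 1]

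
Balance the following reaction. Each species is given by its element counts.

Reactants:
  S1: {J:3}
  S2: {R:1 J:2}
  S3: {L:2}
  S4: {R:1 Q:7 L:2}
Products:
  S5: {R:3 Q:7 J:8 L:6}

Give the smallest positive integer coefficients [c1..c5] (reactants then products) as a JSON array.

R: 4·0+6·1+6·0+3·1 = 9 | 3·3 = 9
Q: 4·0+6·0+6·0+3·7 = 21 | 3·7 = 21
J: 4·3+6·2+6·0+3·0 = 24 | 3·8 = 24
L: 4·0+6·0+6·2+3·2 = 18 | 3·6 = 18
gcd(4,6,6,3,3) = 1

Coefficients: [4, 6, 6, 3, 3]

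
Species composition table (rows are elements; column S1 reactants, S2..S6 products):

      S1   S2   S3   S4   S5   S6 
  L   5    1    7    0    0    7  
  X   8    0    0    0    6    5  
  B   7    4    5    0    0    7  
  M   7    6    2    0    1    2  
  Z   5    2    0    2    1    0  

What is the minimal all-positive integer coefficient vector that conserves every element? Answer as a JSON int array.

Coefficients: [5, 4, 1, 6, 5, 2]

L: 5·5 = 25 | 4·1+1·7+6·0+5·0+2·7 = 25
X: 5·8 = 40 | 4·0+1·0+6·0+5·6+2·5 = 40
B: 5·7 = 35 | 4·4+1·5+6·0+5·0+2·7 = 35
M: 5·7 = 35 | 4·6+1·2+6·0+5·1+2·2 = 35
Z: 5·5 = 25 | 4·2+1·0+6·2+5·1+2·0 = 25
gcd(5,4,1,6,5,2) = 1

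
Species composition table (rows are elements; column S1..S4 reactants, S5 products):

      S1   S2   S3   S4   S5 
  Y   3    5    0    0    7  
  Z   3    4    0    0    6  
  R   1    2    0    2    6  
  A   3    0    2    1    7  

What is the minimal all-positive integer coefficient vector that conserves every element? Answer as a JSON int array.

Y: 2·3+3·5+5·0+5·0 = 21 | 3·7 = 21
Z: 2·3+3·4+5·0+5·0 = 18 | 3·6 = 18
R: 2·1+3·2+5·0+5·2 = 18 | 3·6 = 18
A: 2·3+3·0+5·2+5·1 = 21 | 3·7 = 21
gcd(2,3,5,5,3) = 1

Coefficients: [2, 3, 5, 5, 3]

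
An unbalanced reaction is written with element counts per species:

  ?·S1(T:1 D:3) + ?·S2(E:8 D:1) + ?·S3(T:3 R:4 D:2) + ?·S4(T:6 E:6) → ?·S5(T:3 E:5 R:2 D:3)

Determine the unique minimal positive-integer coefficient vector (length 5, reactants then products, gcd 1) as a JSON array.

T: 3·1+3·0+3·3+1·6 = 18 | 6·3 = 18
E: 3·0+3·8+3·0+1·6 = 30 | 6·5 = 30
R: 3·0+3·0+3·4+1·0 = 12 | 6·2 = 12
D: 3·3+3·1+3·2+1·0 = 18 | 6·3 = 18
gcd(3,3,3,1,6) = 1

Coefficients: [3, 3, 3, 1, 6]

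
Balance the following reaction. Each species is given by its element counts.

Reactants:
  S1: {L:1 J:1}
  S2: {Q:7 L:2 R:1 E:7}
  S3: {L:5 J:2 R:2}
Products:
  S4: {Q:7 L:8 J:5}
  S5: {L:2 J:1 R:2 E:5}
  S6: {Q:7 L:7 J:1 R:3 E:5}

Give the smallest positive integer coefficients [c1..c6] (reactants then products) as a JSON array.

Coefficients: [5, 5, 6, 2, 4, 3]

Q: 5·0+5·7+6·0 = 35 | 2·7+4·0+3·7 = 35
L: 5·1+5·2+6·5 = 45 | 2·8+4·2+3·7 = 45
J: 5·1+5·0+6·2 = 17 | 2·5+4·1+3·1 = 17
R: 5·0+5·1+6·2 = 17 | 2·0+4·2+3·3 = 17
E: 5·0+5·7+6·0 = 35 | 2·0+4·5+3·5 = 35
gcd(5,5,6,2,4,3) = 1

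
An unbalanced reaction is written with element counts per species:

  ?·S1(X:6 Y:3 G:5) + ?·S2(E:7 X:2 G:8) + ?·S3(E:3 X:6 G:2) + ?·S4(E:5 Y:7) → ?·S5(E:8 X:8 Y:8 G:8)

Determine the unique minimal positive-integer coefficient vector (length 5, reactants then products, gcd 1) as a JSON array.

Coefficients: [4, 2, 2, 4, 5]

E: 4·0+2·7+2·3+4·5 = 40 | 5·8 = 40
X: 4·6+2·2+2·6+4·0 = 40 | 5·8 = 40
Y: 4·3+2·0+2·0+4·7 = 40 | 5·8 = 40
G: 4·5+2·8+2·2+4·0 = 40 | 5·8 = 40
gcd(4,2,2,4,5) = 1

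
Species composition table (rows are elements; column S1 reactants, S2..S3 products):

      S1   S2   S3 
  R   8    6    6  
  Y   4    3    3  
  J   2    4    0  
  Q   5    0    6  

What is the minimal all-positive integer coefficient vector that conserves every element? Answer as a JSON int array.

R: 6·8 = 48 | 3·6+5·6 = 48
Y: 6·4 = 24 | 3·3+5·3 = 24
J: 6·2 = 12 | 3·4+5·0 = 12
Q: 6·5 = 30 | 3·0+5·6 = 30
gcd(6,3,5) = 1

Coefficients: [6, 3, 5]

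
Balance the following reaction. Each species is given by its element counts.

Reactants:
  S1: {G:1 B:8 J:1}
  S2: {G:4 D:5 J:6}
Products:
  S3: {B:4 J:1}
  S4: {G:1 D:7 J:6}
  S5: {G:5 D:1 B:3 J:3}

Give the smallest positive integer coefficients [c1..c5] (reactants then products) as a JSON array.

Coefficients: [3, 5, 3, 3, 4]

G: 3·1+5·4 = 23 | 3·0+3·1+4·5 = 23
D: 3·0+5·5 = 25 | 3·0+3·7+4·1 = 25
B: 3·8+5·0 = 24 | 3·4+3·0+4·3 = 24
J: 3·1+5·6 = 33 | 3·1+3·6+4·3 = 33
gcd(3,5,3,3,4) = 1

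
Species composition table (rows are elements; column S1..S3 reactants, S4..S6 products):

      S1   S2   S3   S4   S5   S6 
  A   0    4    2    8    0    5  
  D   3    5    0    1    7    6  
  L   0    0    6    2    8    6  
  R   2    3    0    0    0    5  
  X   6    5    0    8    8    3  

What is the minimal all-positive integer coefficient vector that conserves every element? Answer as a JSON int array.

Coefficients: [1, 6, 6, 2, 1, 4]

A: 1·0+6·4+6·2 = 36 | 2·8+1·0+4·5 = 36
D: 1·3+6·5+6·0 = 33 | 2·1+1·7+4·6 = 33
L: 1·0+6·0+6·6 = 36 | 2·2+1·8+4·6 = 36
R: 1·2+6·3+6·0 = 20 | 2·0+1·0+4·5 = 20
X: 1·6+6·5+6·0 = 36 | 2·8+1·8+4·3 = 36
gcd(1,6,6,2,1,4) = 1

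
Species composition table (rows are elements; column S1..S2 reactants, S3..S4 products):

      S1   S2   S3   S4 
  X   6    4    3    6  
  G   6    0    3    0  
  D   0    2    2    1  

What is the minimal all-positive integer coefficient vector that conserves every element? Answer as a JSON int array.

Coefficients: [1, 3, 2, 2]

X: 1·6+3·4 = 18 | 2·3+2·6 = 18
G: 1·6+3·0 = 6 | 2·3+2·0 = 6
D: 1·0+3·2 = 6 | 2·2+2·1 = 6
gcd(1,3,2,2) = 1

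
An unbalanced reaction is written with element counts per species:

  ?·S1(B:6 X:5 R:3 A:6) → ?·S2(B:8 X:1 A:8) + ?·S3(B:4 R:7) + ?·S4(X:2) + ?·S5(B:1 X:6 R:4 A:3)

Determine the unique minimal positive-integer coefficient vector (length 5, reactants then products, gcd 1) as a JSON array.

B: 5·6 = 30 | 3·8+1·4+5·0+2·1 = 30
X: 5·5 = 25 | 3·1+1·0+5·2+2·6 = 25
R: 5·3 = 15 | 3·0+1·7+5·0+2·4 = 15
A: 5·6 = 30 | 3·8+1·0+5·0+2·3 = 30
gcd(5,3,1,5,2) = 1

Coefficients: [5, 3, 1, 5, 2]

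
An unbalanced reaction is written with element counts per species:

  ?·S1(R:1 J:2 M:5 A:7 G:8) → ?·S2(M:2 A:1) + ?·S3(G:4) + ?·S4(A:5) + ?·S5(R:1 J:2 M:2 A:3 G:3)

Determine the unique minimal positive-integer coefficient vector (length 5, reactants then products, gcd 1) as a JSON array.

Coefficients: [4, 6, 5, 2, 4]

R: 4·1 = 4 | 6·0+5·0+2·0+4·1 = 4
J: 4·2 = 8 | 6·0+5·0+2·0+4·2 = 8
M: 4·5 = 20 | 6·2+5·0+2·0+4·2 = 20
A: 4·7 = 28 | 6·1+5·0+2·5+4·3 = 28
G: 4·8 = 32 | 6·0+5·4+2·0+4·3 = 32
gcd(4,6,5,2,4) = 1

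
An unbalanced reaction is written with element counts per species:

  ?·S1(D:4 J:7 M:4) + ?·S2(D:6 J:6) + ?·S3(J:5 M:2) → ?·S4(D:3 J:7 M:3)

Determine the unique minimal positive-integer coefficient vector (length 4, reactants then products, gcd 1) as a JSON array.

Coefficients: [3, 1, 3, 6]

D: 3·4+1·6+3·0 = 18 | 6·3 = 18
J: 3·7+1·6+3·5 = 42 | 6·7 = 42
M: 3·4+1·0+3·2 = 18 | 6·3 = 18
gcd(3,1,3,6) = 1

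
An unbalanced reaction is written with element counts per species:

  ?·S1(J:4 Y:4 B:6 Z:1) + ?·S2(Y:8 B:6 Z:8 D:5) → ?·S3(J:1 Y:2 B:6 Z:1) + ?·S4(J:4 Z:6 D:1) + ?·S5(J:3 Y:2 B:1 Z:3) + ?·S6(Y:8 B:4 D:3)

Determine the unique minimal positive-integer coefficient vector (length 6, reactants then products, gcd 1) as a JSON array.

Coefficients: [6, 3, 6, 3, 2, 4]

J: 6·4+3·0 = 24 | 6·1+3·4+2·3+4·0 = 24
Y: 6·4+3·8 = 48 | 6·2+3·0+2·2+4·8 = 48
B: 6·6+3·6 = 54 | 6·6+3·0+2·1+4·4 = 54
Z: 6·1+3·8 = 30 | 6·1+3·6+2·3+4·0 = 30
D: 6·0+3·5 = 15 | 6·0+3·1+2·0+4·3 = 15
gcd(6,3,6,3,2,4) = 1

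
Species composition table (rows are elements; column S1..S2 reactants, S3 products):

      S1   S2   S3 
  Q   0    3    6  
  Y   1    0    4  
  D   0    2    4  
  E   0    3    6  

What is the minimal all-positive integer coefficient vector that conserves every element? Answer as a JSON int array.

Coefficients: [4, 2, 1]

Q: 4·0+2·3 = 6 | 1·6 = 6
Y: 4·1+2·0 = 4 | 1·4 = 4
D: 4·0+2·2 = 4 | 1·4 = 4
E: 4·0+2·3 = 6 | 1·6 = 6
gcd(4,2,1) = 1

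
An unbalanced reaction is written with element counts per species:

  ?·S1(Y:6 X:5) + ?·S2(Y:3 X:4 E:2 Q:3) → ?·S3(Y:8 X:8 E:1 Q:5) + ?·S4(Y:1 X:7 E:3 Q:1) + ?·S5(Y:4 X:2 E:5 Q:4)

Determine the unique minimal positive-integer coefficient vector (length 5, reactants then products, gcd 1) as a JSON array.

Coefficients: [1, 5, 2, 1, 1]

Y: 1·6+5·3 = 21 | 2·8+1·1+1·4 = 21
X: 1·5+5·4 = 25 | 2·8+1·7+1·2 = 25
E: 1·0+5·2 = 10 | 2·1+1·3+1·5 = 10
Q: 1·0+5·3 = 15 | 2·5+1·1+1·4 = 15
gcd(1,5,2,1,1) = 1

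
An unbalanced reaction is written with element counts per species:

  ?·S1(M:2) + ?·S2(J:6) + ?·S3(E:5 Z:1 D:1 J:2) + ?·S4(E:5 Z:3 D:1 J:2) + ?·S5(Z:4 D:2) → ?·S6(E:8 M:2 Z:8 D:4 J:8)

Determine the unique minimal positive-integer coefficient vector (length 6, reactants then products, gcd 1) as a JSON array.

Coefficients: [5, 4, 4, 4, 6, 5]

E: 5·0+4·0+4·5+4·5+6·0 = 40 | 5·8 = 40
M: 5·2+4·0+4·0+4·0+6·0 = 10 | 5·2 = 10
Z: 5·0+4·0+4·1+4·3+6·4 = 40 | 5·8 = 40
D: 5·0+4·0+4·1+4·1+6·2 = 20 | 5·4 = 20
J: 5·0+4·6+4·2+4·2+6·0 = 40 | 5·8 = 40
gcd(5,4,4,4,6,5) = 1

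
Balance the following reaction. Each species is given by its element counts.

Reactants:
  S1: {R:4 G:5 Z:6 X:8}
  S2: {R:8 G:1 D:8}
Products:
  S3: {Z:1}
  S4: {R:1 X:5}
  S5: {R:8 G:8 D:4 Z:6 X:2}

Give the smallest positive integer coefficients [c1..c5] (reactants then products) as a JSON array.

R: 3·4+1·8 = 20 | 6·0+4·1+2·8 = 20
G: 3·5+1·1 = 16 | 6·0+4·0+2·8 = 16
D: 3·0+1·8 = 8 | 6·0+4·0+2·4 = 8
Z: 3·6+1·0 = 18 | 6·1+4·0+2·6 = 18
X: 3·8+1·0 = 24 | 6·0+4·5+2·2 = 24
gcd(3,1,6,4,2) = 1

Coefficients: [3, 1, 6, 4, 2]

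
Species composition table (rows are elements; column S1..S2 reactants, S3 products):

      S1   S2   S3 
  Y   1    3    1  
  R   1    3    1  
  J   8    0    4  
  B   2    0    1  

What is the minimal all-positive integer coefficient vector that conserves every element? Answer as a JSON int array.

Y: 3·1+1·3 = 6 | 6·1 = 6
R: 3·1+1·3 = 6 | 6·1 = 6
J: 3·8+1·0 = 24 | 6·4 = 24
B: 3·2+1·0 = 6 | 6·1 = 6
gcd(3,1,6) = 1

Coefficients: [3, 1, 6]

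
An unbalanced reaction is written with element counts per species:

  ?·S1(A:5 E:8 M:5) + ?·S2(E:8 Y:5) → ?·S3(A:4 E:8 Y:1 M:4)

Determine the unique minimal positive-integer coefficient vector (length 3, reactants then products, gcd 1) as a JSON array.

A: 4·5+1·0 = 20 | 5·4 = 20
E: 4·8+1·8 = 40 | 5·8 = 40
Y: 4·0+1·5 = 5 | 5·1 = 5
M: 4·5+1·0 = 20 | 5·4 = 20
gcd(4,1,5) = 1

Coefficients: [4, 1, 5]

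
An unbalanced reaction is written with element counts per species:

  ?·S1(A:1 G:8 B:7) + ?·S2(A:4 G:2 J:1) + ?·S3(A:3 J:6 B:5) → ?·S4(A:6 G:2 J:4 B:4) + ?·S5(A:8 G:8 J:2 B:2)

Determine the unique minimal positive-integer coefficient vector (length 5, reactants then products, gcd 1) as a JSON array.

A: 1·1+6·4+1·3 = 28 | 2·6+2·8 = 28
G: 1·8+6·2+1·0 = 20 | 2·2+2·8 = 20
J: 1·0+6·1+1·6 = 12 | 2·4+2·2 = 12
B: 1·7+6·0+1·5 = 12 | 2·4+2·2 = 12
gcd(1,6,1,2,2) = 1

Coefficients: [1, 6, 1, 2, 2]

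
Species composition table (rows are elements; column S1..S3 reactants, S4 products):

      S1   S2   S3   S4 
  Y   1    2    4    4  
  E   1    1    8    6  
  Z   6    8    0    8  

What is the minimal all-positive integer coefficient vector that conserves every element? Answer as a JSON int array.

Y: 4·1+2·2+3·4 = 20 | 5·4 = 20
E: 4·1+2·1+3·8 = 30 | 5·6 = 30
Z: 4·6+2·8+3·0 = 40 | 5·8 = 40
gcd(4,2,3,5) = 1

Coefficients: [4, 2, 3, 5]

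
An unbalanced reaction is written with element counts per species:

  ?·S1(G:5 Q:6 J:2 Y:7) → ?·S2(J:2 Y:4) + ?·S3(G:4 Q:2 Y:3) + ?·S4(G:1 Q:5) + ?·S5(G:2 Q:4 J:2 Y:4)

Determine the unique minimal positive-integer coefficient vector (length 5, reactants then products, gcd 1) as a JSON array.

G: 6·5 = 30 | 5·0+6·4+4·1+1·2 = 30
Q: 6·6 = 36 | 5·0+6·2+4·5+1·4 = 36
J: 6·2 = 12 | 5·2+6·0+4·0+1·2 = 12
Y: 6·7 = 42 | 5·4+6·3+4·0+1·4 = 42
gcd(6,5,6,4,1) = 1

Coefficients: [6, 5, 6, 4, 1]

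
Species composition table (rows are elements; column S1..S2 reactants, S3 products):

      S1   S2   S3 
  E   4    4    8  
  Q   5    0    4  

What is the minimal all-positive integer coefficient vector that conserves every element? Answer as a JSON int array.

Coefficients: [4, 6, 5]

E: 4·4+6·4 = 40 | 5·8 = 40
Q: 4·5+6·0 = 20 | 5·4 = 20
gcd(4,6,5) = 1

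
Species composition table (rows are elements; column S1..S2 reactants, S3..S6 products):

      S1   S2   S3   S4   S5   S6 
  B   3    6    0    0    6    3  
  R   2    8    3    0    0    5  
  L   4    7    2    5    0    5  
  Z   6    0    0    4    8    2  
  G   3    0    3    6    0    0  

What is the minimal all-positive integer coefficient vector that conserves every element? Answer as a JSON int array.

B: 5·3+1·6 = 21 | 1·0+2·0+2·6+3·3 = 21
R: 5·2+1·8 = 18 | 1·3+2·0+2·0+3·5 = 18
L: 5·4+1·7 = 27 | 1·2+2·5+2·0+3·5 = 27
Z: 5·6+1·0 = 30 | 1·0+2·4+2·8+3·2 = 30
G: 5·3+1·0 = 15 | 1·3+2·6+2·0+3·0 = 15
gcd(5,1,1,2,2,3) = 1

Coefficients: [5, 1, 1, 2, 2, 3]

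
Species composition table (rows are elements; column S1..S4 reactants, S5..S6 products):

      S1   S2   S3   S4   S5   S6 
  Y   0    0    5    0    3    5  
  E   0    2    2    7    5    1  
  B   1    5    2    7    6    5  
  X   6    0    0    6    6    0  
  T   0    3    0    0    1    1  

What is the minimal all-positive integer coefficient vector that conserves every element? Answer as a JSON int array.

Y: 3·0+2·0+4·5+2·0 = 20 | 5·3+1·5 = 20
E: 3·0+2·2+4·2+2·7 = 26 | 5·5+1·1 = 26
B: 3·1+2·5+4·2+2·7 = 35 | 5·6+1·5 = 35
X: 3·6+2·0+4·0+2·6 = 30 | 5·6+1·0 = 30
T: 3·0+2·3+4·0+2·0 = 6 | 5·1+1·1 = 6
gcd(3,2,4,2,5,1) = 1

Coefficients: [3, 2, 4, 2, 5, 1]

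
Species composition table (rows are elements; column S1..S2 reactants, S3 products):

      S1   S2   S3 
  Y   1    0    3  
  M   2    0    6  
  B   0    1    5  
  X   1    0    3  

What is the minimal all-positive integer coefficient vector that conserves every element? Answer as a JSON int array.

Coefficients: [3, 5, 1]

Y: 3·1+5·0 = 3 | 1·3 = 3
M: 3·2+5·0 = 6 | 1·6 = 6
B: 3·0+5·1 = 5 | 1·5 = 5
X: 3·1+5·0 = 3 | 1·3 = 3
gcd(3,5,1) = 1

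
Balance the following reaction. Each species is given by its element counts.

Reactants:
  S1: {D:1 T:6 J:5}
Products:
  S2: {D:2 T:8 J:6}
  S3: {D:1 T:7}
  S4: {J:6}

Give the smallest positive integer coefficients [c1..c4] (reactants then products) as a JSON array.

Coefficients: [6, 1, 4, 4]

D: 6·1 = 6 | 1·2+4·1+4·0 = 6
T: 6·6 = 36 | 1·8+4·7+4·0 = 36
J: 6·5 = 30 | 1·6+4·0+4·6 = 30
gcd(6,1,4,4) = 1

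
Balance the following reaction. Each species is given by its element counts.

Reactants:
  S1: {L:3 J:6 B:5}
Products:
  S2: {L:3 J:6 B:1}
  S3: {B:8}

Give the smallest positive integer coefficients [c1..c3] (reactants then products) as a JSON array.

L: 2·3 = 6 | 2·3+1·0 = 6
J: 2·6 = 12 | 2·6+1·0 = 12
B: 2·5 = 10 | 2·1+1·8 = 10
gcd(2,2,1) = 1

Coefficients: [2, 2, 1]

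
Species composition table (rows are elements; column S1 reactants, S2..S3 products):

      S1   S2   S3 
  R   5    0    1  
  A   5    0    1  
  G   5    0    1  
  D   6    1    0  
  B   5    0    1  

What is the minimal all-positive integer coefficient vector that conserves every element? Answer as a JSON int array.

R: 1·5 = 5 | 6·0+5·1 = 5
A: 1·5 = 5 | 6·0+5·1 = 5
G: 1·5 = 5 | 6·0+5·1 = 5
D: 1·6 = 6 | 6·1+5·0 = 6
B: 1·5 = 5 | 6·0+5·1 = 5
gcd(1,6,5) = 1

Coefficients: [1, 6, 5]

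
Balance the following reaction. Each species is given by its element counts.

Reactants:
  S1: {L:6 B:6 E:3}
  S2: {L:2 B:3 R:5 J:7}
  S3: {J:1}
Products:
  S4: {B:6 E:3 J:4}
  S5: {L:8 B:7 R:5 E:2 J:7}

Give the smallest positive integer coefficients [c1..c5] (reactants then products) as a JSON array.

L: 3·6+3·2+4·0 = 24 | 1·0+3·8 = 24
B: 3·6+3·3+4·0 = 27 | 1·6+3·7 = 27
R: 3·0+3·5+4·0 = 15 | 1·0+3·5 = 15
E: 3·3+3·0+4·0 = 9 | 1·3+3·2 = 9
J: 3·0+3·7+4·1 = 25 | 1·4+3·7 = 25
gcd(3,3,4,1,3) = 1

Coefficients: [3, 3, 4, 1, 3]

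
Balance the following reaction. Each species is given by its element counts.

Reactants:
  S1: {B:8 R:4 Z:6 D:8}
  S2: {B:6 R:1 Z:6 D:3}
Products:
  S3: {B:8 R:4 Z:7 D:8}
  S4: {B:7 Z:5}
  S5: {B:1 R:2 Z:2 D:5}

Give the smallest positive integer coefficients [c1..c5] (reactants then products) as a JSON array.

B: 3·8+4·6 = 48 | 2·8+4·7+4·1 = 48
R: 3·4+4·1 = 16 | 2·4+4·0+4·2 = 16
Z: 3·6+4·6 = 42 | 2·7+4·5+4·2 = 42
D: 3·8+4·3 = 36 | 2·8+4·0+4·5 = 36
gcd(3,4,2,4,4) = 1

Coefficients: [3, 4, 2, 4, 4]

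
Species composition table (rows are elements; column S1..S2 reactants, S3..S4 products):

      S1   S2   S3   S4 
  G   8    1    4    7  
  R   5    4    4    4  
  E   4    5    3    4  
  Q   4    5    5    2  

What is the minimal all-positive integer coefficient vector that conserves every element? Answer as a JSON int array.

G: 4·8+1·1 = 33 | 3·4+3·7 = 33
R: 4·5+1·4 = 24 | 3·4+3·4 = 24
E: 4·4+1·5 = 21 | 3·3+3·4 = 21
Q: 4·4+1·5 = 21 | 3·5+3·2 = 21
gcd(4,1,3,3) = 1

Coefficients: [4, 1, 3, 3]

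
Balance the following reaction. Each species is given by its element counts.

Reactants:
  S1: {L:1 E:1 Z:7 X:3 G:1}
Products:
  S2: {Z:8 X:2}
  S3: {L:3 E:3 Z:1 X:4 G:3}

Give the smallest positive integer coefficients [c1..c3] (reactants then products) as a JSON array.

Coefficients: [6, 5, 2]

L: 6·1 = 6 | 5·0+2·3 = 6
E: 6·1 = 6 | 5·0+2·3 = 6
Z: 6·7 = 42 | 5·8+2·1 = 42
X: 6·3 = 18 | 5·2+2·4 = 18
G: 6·1 = 6 | 5·0+2·3 = 6
gcd(6,5,2) = 1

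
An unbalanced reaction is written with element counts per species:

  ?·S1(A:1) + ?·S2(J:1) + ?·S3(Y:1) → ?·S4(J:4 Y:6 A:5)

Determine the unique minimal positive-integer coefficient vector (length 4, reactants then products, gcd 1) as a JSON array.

Coefficients: [5, 4, 6, 1]

J: 5·0+4·1+6·0 = 4 | 1·4 = 4
Y: 5·0+4·0+6·1 = 6 | 1·6 = 6
A: 5·1+4·0+6·0 = 5 | 1·5 = 5
gcd(5,4,6,1) = 1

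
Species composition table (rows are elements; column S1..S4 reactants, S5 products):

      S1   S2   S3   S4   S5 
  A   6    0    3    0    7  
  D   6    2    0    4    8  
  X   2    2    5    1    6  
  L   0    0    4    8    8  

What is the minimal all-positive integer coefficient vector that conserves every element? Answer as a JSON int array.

A: 5·6+1·0+4·3+4·0 = 42 | 6·7 = 42
D: 5·6+1·2+4·0+4·4 = 48 | 6·8 = 48
X: 5·2+1·2+4·5+4·1 = 36 | 6·6 = 36
L: 5·0+1·0+4·4+4·8 = 48 | 6·8 = 48
gcd(5,1,4,4,6) = 1

Coefficients: [5, 1, 4, 4, 6]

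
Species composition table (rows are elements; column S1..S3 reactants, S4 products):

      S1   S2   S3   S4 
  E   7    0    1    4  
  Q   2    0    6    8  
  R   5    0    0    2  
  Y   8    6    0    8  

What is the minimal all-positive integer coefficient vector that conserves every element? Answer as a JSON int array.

Coefficients: [2, 4, 6, 5]

E: 2·7+4·0+6·1 = 20 | 5·4 = 20
Q: 2·2+4·0+6·6 = 40 | 5·8 = 40
R: 2·5+4·0+6·0 = 10 | 5·2 = 10
Y: 2·8+4·6+6·0 = 40 | 5·8 = 40
gcd(2,4,6,5) = 1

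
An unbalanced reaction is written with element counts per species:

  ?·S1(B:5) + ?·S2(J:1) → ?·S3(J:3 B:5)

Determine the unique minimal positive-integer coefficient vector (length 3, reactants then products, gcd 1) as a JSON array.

J: 1·0+3·1 = 3 | 1·3 = 3
B: 1·5+3·0 = 5 | 1·5 = 5
gcd(1,3,1) = 1

Coefficients: [1, 3, 1]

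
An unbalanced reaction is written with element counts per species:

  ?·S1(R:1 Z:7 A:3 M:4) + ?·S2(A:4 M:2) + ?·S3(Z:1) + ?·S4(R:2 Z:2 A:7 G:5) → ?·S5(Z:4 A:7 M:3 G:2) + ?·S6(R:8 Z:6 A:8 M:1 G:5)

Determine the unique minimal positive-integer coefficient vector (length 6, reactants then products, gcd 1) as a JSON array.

Coefficients: [2, 4, 6, 3, 5, 1]

R: 2·1+4·0+6·0+3·2 = 8 | 5·0+1·8 = 8
Z: 2·7+4·0+6·1+3·2 = 26 | 5·4+1·6 = 26
A: 2·3+4·4+6·0+3·7 = 43 | 5·7+1·8 = 43
M: 2·4+4·2+6·0+3·0 = 16 | 5·3+1·1 = 16
G: 2·0+4·0+6·0+3·5 = 15 | 5·2+1·5 = 15
gcd(2,4,6,3,5,1) = 1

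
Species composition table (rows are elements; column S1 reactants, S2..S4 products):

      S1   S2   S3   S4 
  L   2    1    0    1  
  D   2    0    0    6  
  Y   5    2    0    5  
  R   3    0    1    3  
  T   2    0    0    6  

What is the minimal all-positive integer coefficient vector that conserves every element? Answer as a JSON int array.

Coefficients: [3, 5, 6, 1]

L: 3·2 = 6 | 5·1+6·0+1·1 = 6
D: 3·2 = 6 | 5·0+6·0+1·6 = 6
Y: 3·5 = 15 | 5·2+6·0+1·5 = 15
R: 3·3 = 9 | 5·0+6·1+1·3 = 9
T: 3·2 = 6 | 5·0+6·0+1·6 = 6
gcd(3,5,6,1) = 1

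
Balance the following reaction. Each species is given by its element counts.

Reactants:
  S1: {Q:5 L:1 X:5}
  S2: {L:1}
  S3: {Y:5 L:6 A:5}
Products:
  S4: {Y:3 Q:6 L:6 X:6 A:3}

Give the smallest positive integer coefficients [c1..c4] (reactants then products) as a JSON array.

Y: 6·0+6·0+3·5 = 15 | 5·3 = 15
Q: 6·5+6·0+3·0 = 30 | 5·6 = 30
L: 6·1+6·1+3·6 = 30 | 5·6 = 30
X: 6·5+6·0+3·0 = 30 | 5·6 = 30
A: 6·0+6·0+3·5 = 15 | 5·3 = 15
gcd(6,6,3,5) = 1

Coefficients: [6, 6, 3, 5]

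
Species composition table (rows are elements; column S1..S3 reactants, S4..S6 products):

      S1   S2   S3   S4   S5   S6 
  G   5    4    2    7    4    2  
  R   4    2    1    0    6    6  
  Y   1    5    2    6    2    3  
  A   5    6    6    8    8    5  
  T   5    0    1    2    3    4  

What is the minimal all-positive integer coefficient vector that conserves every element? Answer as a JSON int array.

Coefficients: [5, 6, 4, 5, 5, 1]

G: 5·5+6·4+4·2 = 57 | 5·7+5·4+1·2 = 57
R: 5·4+6·2+4·1 = 36 | 5·0+5·6+1·6 = 36
Y: 5·1+6·5+4·2 = 43 | 5·6+5·2+1·3 = 43
A: 5·5+6·6+4·6 = 85 | 5·8+5·8+1·5 = 85
T: 5·5+6·0+4·1 = 29 | 5·2+5·3+1·4 = 29
gcd(5,6,4,5,5,1) = 1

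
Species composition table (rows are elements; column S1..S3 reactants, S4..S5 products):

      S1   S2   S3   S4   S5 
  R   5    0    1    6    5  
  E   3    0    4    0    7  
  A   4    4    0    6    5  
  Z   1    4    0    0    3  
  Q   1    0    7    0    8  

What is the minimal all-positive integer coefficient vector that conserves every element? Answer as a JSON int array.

Coefficients: [6, 3, 6, 1, 6]

R: 6·5+3·0+6·1 = 36 | 1·6+6·5 = 36
E: 6·3+3·0+6·4 = 42 | 1·0+6·7 = 42
A: 6·4+3·4+6·0 = 36 | 1·6+6·5 = 36
Z: 6·1+3·4+6·0 = 18 | 1·0+6·3 = 18
Q: 6·1+3·0+6·7 = 48 | 1·0+6·8 = 48
gcd(6,3,6,1,6) = 1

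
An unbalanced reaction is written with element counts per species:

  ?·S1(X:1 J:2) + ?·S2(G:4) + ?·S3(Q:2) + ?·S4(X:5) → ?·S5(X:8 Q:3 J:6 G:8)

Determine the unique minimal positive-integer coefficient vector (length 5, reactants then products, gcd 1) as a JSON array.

Coefficients: [6, 4, 3, 2, 2]

X: 6·1+4·0+3·0+2·5 = 16 | 2·8 = 16
Q: 6·0+4·0+3·2+2·0 = 6 | 2·3 = 6
J: 6·2+4·0+3·0+2·0 = 12 | 2·6 = 12
G: 6·0+4·4+3·0+2·0 = 16 | 2·8 = 16
gcd(6,4,3,2,2) = 1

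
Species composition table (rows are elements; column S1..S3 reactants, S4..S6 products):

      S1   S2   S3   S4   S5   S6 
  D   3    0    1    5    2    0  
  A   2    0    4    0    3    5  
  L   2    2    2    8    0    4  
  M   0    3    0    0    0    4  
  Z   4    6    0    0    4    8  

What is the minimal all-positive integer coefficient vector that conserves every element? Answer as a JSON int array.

Coefficients: [5, 4, 5, 2, 5, 3]

D: 5·3+4·0+5·1 = 20 | 2·5+5·2+3·0 = 20
A: 5·2+4·0+5·4 = 30 | 2·0+5·3+3·5 = 30
L: 5·2+4·2+5·2 = 28 | 2·8+5·0+3·4 = 28
M: 5·0+4·3+5·0 = 12 | 2·0+5·0+3·4 = 12
Z: 5·4+4·6+5·0 = 44 | 2·0+5·4+3·8 = 44
gcd(5,4,5,2,5,3) = 1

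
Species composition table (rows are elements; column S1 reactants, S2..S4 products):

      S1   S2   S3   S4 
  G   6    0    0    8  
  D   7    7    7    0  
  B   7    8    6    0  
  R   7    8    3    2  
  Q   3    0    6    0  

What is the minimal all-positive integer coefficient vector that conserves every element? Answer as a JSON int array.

G: 4·6 = 24 | 2·0+2·0+3·8 = 24
D: 4·7 = 28 | 2·7+2·7+3·0 = 28
B: 4·7 = 28 | 2·8+2·6+3·0 = 28
R: 4·7 = 28 | 2·8+2·3+3·2 = 28
Q: 4·3 = 12 | 2·0+2·6+3·0 = 12
gcd(4,2,2,3) = 1

Coefficients: [4, 2, 2, 3]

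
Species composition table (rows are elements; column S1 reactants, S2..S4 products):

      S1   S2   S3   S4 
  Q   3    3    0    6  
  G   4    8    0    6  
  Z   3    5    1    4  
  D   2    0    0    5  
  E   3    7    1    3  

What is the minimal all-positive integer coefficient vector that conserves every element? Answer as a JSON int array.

Q: 5·3 = 15 | 1·3+2·0+2·6 = 15
G: 5·4 = 20 | 1·8+2·0+2·6 = 20
Z: 5·3 = 15 | 1·5+2·1+2·4 = 15
D: 5·2 = 10 | 1·0+2·0+2·5 = 10
E: 5·3 = 15 | 1·7+2·1+2·3 = 15
gcd(5,1,2,2) = 1

Coefficients: [5, 1, 2, 2]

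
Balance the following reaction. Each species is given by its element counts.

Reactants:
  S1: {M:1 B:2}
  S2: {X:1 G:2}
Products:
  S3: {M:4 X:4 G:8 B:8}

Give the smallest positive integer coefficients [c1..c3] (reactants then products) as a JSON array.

Coefficients: [4, 4, 1]

M: 4·1+4·0 = 4 | 1·4 = 4
X: 4·0+4·1 = 4 | 1·4 = 4
G: 4·0+4·2 = 8 | 1·8 = 8
B: 4·2+4·0 = 8 | 1·8 = 8
gcd(4,4,1) = 1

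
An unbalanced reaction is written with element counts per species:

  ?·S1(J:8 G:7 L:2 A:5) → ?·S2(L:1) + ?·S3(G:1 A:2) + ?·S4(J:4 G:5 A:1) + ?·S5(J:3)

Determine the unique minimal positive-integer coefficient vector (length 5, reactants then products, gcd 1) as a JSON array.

J: 3·8 = 24 | 6·0+6·0+3·4+4·3 = 24
G: 3·7 = 21 | 6·0+6·1+3·5+4·0 = 21
L: 3·2 = 6 | 6·1+6·0+3·0+4·0 = 6
A: 3·5 = 15 | 6·0+6·2+3·1+4·0 = 15
gcd(3,6,6,3,4) = 1

Coefficients: [3, 6, 6, 3, 4]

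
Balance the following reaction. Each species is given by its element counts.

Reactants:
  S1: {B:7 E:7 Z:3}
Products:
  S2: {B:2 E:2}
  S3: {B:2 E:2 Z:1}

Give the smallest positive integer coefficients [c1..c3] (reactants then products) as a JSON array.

B: 2·7 = 14 | 1·2+6·2 = 14
E: 2·7 = 14 | 1·2+6·2 = 14
Z: 2·3 = 6 | 1·0+6·1 = 6
gcd(2,1,6) = 1

Coefficients: [2, 1, 6]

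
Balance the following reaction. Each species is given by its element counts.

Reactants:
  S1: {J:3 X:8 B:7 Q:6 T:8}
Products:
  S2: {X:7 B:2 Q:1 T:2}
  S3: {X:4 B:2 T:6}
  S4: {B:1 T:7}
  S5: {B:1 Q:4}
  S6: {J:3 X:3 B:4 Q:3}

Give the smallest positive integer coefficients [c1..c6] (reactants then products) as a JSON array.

J: 5·3 = 15 | 3·0+1·0+4·0+3·0+5·3 = 15
X: 5·8 = 40 | 3·7+1·4+4·0+3·0+5·3 = 40
B: 5·7 = 35 | 3·2+1·2+4·1+3·1+5·4 = 35
Q: 5·6 = 30 | 3·1+1·0+4·0+3·4+5·3 = 30
T: 5·8 = 40 | 3·2+1·6+4·7+3·0+5·0 = 40
gcd(5,3,1,4,3,5) = 1

Coefficients: [5, 3, 1, 4, 3, 5]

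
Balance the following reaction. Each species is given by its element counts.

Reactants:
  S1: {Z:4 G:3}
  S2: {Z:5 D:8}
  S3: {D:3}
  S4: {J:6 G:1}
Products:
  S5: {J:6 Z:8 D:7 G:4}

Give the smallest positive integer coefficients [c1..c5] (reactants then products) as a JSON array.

J: 5·0+4·0+1·0+5·6 = 30 | 5·6 = 30
Z: 5·4+4·5+1·0+5·0 = 40 | 5·8 = 40
D: 5·0+4·8+1·3+5·0 = 35 | 5·7 = 35
G: 5·3+4·0+1·0+5·1 = 20 | 5·4 = 20
gcd(5,4,1,5,5) = 1

Coefficients: [5, 4, 1, 5, 5]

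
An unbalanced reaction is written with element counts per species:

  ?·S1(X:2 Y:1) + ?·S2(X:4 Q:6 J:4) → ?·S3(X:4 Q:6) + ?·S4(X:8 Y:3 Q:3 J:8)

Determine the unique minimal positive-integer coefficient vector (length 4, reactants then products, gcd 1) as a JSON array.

Coefficients: [6, 4, 3, 2]

X: 6·2+4·4 = 28 | 3·4+2·8 = 28
Y: 6·1+4·0 = 6 | 3·0+2·3 = 6
Q: 6·0+4·6 = 24 | 3·6+2·3 = 24
J: 6·0+4·4 = 16 | 3·0+2·8 = 16
gcd(6,4,3,2) = 1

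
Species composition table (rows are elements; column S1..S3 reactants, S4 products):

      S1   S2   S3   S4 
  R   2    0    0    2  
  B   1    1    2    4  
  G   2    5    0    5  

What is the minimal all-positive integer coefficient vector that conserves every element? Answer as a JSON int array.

Coefficients: [5, 3, 6, 5]

R: 5·2+3·0+6·0 = 10 | 5·2 = 10
B: 5·1+3·1+6·2 = 20 | 5·4 = 20
G: 5·2+3·5+6·0 = 25 | 5·5 = 25
gcd(5,3,6,5) = 1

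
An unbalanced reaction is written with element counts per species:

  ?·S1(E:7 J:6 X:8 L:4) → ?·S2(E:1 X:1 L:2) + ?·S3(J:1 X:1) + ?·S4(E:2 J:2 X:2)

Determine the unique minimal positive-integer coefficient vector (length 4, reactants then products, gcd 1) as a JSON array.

E: 2·7 = 14 | 4·1+2·0+5·2 = 14
J: 2·6 = 12 | 4·0+2·1+5·2 = 12
X: 2·8 = 16 | 4·1+2·1+5·2 = 16
L: 2·4 = 8 | 4·2+2·0+5·0 = 8
gcd(2,4,2,5) = 1

Coefficients: [2, 4, 2, 5]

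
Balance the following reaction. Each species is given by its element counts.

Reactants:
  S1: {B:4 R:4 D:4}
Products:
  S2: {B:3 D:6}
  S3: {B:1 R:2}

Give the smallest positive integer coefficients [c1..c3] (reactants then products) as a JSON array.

Coefficients: [3, 2, 6]

B: 3·4 = 12 | 2·3+6·1 = 12
R: 3·4 = 12 | 2·0+6·2 = 12
D: 3·4 = 12 | 2·6+6·0 = 12
gcd(3,2,6) = 1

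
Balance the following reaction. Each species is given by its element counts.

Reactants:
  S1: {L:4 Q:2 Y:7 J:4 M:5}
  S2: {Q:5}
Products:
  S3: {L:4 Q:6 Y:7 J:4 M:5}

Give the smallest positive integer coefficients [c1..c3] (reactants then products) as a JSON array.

Coefficients: [5, 4, 5]

L: 5·4+4·0 = 20 | 5·4 = 20
Q: 5·2+4·5 = 30 | 5·6 = 30
Y: 5·7+4·0 = 35 | 5·7 = 35
J: 5·4+4·0 = 20 | 5·4 = 20
M: 5·5+4·0 = 25 | 5·5 = 25
gcd(5,4,5) = 1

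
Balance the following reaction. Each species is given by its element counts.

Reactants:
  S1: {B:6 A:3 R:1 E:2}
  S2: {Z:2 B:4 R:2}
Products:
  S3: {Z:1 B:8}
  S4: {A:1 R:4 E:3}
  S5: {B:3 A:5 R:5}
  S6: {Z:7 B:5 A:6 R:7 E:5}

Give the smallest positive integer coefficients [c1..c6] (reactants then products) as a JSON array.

Coefficients: [4, 6, 5, 1, 1, 1]

Z: 4·0+6·2 = 12 | 5·1+1·0+1·0+1·7 = 12
B: 4·6+6·4 = 48 | 5·8+1·0+1·3+1·5 = 48
A: 4·3+6·0 = 12 | 5·0+1·1+1·5+1·6 = 12
R: 4·1+6·2 = 16 | 5·0+1·4+1·5+1·7 = 16
E: 4·2+6·0 = 8 | 5·0+1·3+1·0+1·5 = 8
gcd(4,6,5,1,1,1) = 1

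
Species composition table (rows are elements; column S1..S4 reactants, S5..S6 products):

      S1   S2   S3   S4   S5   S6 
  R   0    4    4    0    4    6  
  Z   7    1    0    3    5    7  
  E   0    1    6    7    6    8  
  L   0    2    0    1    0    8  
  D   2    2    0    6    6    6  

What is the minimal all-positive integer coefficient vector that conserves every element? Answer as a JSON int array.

Coefficients: [3, 6, 2, 4, 5, 2]

R: 3·0+6·4+2·4+4·0 = 32 | 5·4+2·6 = 32
Z: 3·7+6·1+2·0+4·3 = 39 | 5·5+2·7 = 39
E: 3·0+6·1+2·6+4·7 = 46 | 5·6+2·8 = 46
L: 3·0+6·2+2·0+4·1 = 16 | 5·0+2·8 = 16
D: 3·2+6·2+2·0+4·6 = 42 | 5·6+2·6 = 42
gcd(3,6,2,4,5,2) = 1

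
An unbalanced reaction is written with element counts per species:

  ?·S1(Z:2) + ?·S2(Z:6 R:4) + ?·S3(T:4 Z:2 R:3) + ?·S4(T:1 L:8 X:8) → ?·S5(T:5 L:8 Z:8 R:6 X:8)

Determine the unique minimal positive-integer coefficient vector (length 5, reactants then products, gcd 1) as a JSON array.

T: 3·0+3·0+4·4+4·1 = 20 | 4·5 = 20
L: 3·0+3·0+4·0+4·8 = 32 | 4·8 = 32
Z: 3·2+3·6+4·2+4·0 = 32 | 4·8 = 32
R: 3·0+3·4+4·3+4·0 = 24 | 4·6 = 24
X: 3·0+3·0+4·0+4·8 = 32 | 4·8 = 32
gcd(3,3,4,4,4) = 1

Coefficients: [3, 3, 4, 4, 4]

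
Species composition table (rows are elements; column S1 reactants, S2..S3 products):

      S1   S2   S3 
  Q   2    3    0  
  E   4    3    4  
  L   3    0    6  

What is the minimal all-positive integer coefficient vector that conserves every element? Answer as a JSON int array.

Coefficients: [6, 4, 3]

Q: 6·2 = 12 | 4·3+3·0 = 12
E: 6·4 = 24 | 4·3+3·4 = 24
L: 6·3 = 18 | 4·0+3·6 = 18
gcd(6,4,3) = 1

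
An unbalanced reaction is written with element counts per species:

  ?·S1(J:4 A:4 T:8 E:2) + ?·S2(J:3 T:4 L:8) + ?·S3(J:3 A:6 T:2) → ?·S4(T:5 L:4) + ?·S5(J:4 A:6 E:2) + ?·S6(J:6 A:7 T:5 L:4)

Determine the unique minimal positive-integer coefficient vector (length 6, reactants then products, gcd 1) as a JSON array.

J: 1·4+3·3+5·3 = 28 | 2·0+1·4+4·6 = 28
A: 1·4+3·0+5·6 = 34 | 2·0+1·6+4·7 = 34
T: 1·8+3·4+5·2 = 30 | 2·5+1·0+4·5 = 30
L: 1·0+3·8+5·0 = 24 | 2·4+1·0+4·4 = 24
E: 1·2+3·0+5·0 = 2 | 2·0+1·2+4·0 = 2
gcd(1,3,5,2,1,4) = 1

Coefficients: [1, 3, 5, 2, 1, 4]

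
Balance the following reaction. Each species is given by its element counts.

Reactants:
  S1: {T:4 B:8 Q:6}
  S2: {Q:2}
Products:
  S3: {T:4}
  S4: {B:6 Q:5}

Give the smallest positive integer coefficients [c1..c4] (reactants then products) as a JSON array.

Coefficients: [3, 1, 3, 4]

T: 3·4+1·0 = 12 | 3·4+4·0 = 12
B: 3·8+1·0 = 24 | 3·0+4·6 = 24
Q: 3·6+1·2 = 20 | 3·0+4·5 = 20
gcd(3,1,3,4) = 1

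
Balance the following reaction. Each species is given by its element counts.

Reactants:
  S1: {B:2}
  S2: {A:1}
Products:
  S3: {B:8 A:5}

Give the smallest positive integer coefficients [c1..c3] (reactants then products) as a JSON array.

B: 4·2+5·0 = 8 | 1·8 = 8
A: 4·0+5·1 = 5 | 1·5 = 5
gcd(4,5,1) = 1

Coefficients: [4, 5, 1]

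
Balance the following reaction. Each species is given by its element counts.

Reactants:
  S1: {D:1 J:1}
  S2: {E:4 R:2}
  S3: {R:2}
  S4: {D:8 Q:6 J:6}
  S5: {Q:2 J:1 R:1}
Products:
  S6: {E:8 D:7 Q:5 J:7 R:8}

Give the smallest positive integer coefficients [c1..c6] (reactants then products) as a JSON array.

Coefficients: [6, 4, 3, 1, 2, 2]

E: 6·0+4·4+3·0+1·0+2·0 = 16 | 2·8 = 16
D: 6·1+4·0+3·0+1·8+2·0 = 14 | 2·7 = 14
Q: 6·0+4·0+3·0+1·6+2·2 = 10 | 2·5 = 10
J: 6·1+4·0+3·0+1·6+2·1 = 14 | 2·7 = 14
R: 6·0+4·2+3·2+1·0+2·1 = 16 | 2·8 = 16
gcd(6,4,3,1,2,2) = 1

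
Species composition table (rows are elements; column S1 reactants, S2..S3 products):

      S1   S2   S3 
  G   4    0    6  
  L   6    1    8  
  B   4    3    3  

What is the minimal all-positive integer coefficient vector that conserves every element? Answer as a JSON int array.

Coefficients: [3, 2, 2]

G: 3·4 = 12 | 2·0+2·6 = 12
L: 3·6 = 18 | 2·1+2·8 = 18
B: 3·4 = 12 | 2·3+2·3 = 12
gcd(3,2,2) = 1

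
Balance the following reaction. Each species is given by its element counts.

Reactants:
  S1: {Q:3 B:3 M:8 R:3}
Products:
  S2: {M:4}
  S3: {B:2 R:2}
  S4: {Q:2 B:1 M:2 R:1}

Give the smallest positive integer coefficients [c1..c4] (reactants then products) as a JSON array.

Coefficients: [4, 5, 3, 6]

Q: 4·3 = 12 | 5·0+3·0+6·2 = 12
B: 4·3 = 12 | 5·0+3·2+6·1 = 12
M: 4·8 = 32 | 5·4+3·0+6·2 = 32
R: 4·3 = 12 | 5·0+3·2+6·1 = 12
gcd(4,5,3,6) = 1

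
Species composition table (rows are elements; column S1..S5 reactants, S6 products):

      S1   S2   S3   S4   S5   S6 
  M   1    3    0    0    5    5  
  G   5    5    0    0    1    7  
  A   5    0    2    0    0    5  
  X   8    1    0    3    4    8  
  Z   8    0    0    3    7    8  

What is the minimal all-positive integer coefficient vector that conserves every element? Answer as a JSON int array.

M: 1·1+3·3+5·0+3·0+1·5 = 15 | 3·5 = 15
G: 1·5+3·5+5·0+3·0+1·1 = 21 | 3·7 = 21
A: 1·5+3·0+5·2+3·0+1·0 = 15 | 3·5 = 15
X: 1·8+3·1+5·0+3·3+1·4 = 24 | 3·8 = 24
Z: 1·8+3·0+5·0+3·3+1·7 = 24 | 3·8 = 24
gcd(1,3,5,3,1,3) = 1

Coefficients: [1, 3, 5, 3, 1, 3]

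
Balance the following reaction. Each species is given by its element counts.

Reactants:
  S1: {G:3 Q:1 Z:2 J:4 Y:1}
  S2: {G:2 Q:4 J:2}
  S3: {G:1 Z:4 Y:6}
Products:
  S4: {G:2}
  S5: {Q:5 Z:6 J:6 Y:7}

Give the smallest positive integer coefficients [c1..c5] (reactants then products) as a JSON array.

G: 1·3+1·2+1·1 = 6 | 3·2+1·0 = 6
Q: 1·1+1·4+1·0 = 5 | 3·0+1·5 = 5
Z: 1·2+1·0+1·4 = 6 | 3·0+1·6 = 6
J: 1·4+1·2+1·0 = 6 | 3·0+1·6 = 6
Y: 1·1+1·0+1·6 = 7 | 3·0+1·7 = 7
gcd(1,1,1,3,1) = 1

Coefficients: [1, 1, 1, 3, 1]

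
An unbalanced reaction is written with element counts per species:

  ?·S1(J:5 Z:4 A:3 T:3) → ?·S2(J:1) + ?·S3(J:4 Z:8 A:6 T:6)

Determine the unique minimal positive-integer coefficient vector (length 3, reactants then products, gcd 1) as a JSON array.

Coefficients: [2, 6, 1]

J: 2·5 = 10 | 6·1+1·4 = 10
Z: 2·4 = 8 | 6·0+1·8 = 8
A: 2·3 = 6 | 6·0+1·6 = 6
T: 2·3 = 6 | 6·0+1·6 = 6
gcd(2,6,1) = 1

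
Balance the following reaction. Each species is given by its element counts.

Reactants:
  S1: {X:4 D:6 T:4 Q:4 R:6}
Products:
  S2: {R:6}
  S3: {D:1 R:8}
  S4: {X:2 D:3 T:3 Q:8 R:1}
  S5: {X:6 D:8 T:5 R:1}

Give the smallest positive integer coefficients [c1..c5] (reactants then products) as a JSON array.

Coefficients: [6, 1, 3, 3, 3]

X: 6·4 = 24 | 1·0+3·0+3·2+3·6 = 24
D: 6·6 = 36 | 1·0+3·1+3·3+3·8 = 36
T: 6·4 = 24 | 1·0+3·0+3·3+3·5 = 24
Q: 6·4 = 24 | 1·0+3·0+3·8+3·0 = 24
R: 6·6 = 36 | 1·6+3·8+3·1+3·1 = 36
gcd(6,1,3,3,3) = 1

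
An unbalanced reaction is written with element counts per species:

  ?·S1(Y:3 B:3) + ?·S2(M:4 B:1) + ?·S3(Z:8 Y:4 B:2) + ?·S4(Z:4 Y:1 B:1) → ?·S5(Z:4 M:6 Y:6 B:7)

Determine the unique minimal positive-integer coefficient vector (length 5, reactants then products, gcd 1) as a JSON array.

Z: 6·0+6·0+1·8+2·4 = 16 | 4·4 = 16
M: 6·0+6·4+1·0+2·0 = 24 | 4·6 = 24
Y: 6·3+6·0+1·4+2·1 = 24 | 4·6 = 24
B: 6·3+6·1+1·2+2·1 = 28 | 4·7 = 28
gcd(6,6,1,2,4) = 1

Coefficients: [6, 6, 1, 2, 4]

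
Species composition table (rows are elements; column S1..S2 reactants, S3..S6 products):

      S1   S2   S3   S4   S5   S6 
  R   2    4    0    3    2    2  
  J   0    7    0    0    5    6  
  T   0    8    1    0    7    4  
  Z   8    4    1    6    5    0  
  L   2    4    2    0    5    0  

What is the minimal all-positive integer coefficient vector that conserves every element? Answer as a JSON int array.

Coefficients: [3, 4, 6, 4, 2, 3]

R: 3·2+4·4 = 22 | 6·0+4·3+2·2+3·2 = 22
J: 3·0+4·7 = 28 | 6·0+4·0+2·5+3·6 = 28
T: 3·0+4·8 = 32 | 6·1+4·0+2·7+3·4 = 32
Z: 3·8+4·4 = 40 | 6·1+4·6+2·5+3·0 = 40
L: 3·2+4·4 = 22 | 6·2+4·0+2·5+3·0 = 22
gcd(3,4,6,4,2,3) = 1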